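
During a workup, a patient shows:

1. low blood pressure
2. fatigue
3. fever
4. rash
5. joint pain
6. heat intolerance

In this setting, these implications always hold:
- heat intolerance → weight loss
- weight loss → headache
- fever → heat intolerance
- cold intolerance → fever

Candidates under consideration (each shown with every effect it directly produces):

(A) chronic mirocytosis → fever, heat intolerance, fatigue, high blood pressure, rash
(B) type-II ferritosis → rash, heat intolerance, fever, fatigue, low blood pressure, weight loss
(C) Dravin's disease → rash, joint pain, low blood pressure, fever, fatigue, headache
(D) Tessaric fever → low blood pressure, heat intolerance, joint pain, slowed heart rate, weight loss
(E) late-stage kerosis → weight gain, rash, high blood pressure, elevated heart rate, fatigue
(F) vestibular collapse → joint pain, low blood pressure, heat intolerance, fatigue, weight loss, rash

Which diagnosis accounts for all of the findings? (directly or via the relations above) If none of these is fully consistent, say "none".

Per-candidate check:
(A) chronic mirocytosis — fails on low blood pressure, joint pain (predicts high blood pressure, not low blood pressure)
(B) type-II ferritosis — does not account for joint pain
(C) Dravin's disease — accounts for every observation (heat intolerance via fever → heat intolerance)
(D) Tessaric fever — does not account for fatigue, fever, rash
(E) late-stage kerosis — low blood pressure NO; fatigue yes; fever NO; rash yes; joint pain NO; heat intolerance NO
(F) vestibular collapse — low blood pressure yes; fatigue yes; fever NO; rash yes; joint pain yes; heat intolerance yes
(C) is the only candidate with no mismatches.

C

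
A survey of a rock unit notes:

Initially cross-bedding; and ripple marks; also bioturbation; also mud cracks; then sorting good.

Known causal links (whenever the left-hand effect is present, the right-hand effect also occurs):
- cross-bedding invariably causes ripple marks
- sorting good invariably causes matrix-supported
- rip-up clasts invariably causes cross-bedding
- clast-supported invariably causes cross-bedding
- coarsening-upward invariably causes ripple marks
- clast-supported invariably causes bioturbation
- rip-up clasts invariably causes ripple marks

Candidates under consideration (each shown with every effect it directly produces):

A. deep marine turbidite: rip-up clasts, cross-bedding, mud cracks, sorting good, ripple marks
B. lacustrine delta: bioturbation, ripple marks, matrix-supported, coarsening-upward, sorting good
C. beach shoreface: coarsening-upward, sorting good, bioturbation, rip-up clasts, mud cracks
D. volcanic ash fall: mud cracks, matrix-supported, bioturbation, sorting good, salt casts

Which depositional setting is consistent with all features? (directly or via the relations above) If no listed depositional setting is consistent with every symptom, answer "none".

Testing each hypothesis:
(A) deep marine turbidite — cross-bedding match; ripple marks match; bioturbation miss; mud cracks match; sorting good match
(B) lacustrine delta — cross-bedding miss; ripple marks match; bioturbation match; mud cracks miss; sorting good match
(C) beach shoreface — accounts for every observation (cross-bedding by rip-up clasts → cross-bedding)
(D) volcanic ash fall — cross-bedding miss; ripple marks miss; bioturbation match; mud cracks match; sorting good match
(C) is the only candidate with no mismatches.

C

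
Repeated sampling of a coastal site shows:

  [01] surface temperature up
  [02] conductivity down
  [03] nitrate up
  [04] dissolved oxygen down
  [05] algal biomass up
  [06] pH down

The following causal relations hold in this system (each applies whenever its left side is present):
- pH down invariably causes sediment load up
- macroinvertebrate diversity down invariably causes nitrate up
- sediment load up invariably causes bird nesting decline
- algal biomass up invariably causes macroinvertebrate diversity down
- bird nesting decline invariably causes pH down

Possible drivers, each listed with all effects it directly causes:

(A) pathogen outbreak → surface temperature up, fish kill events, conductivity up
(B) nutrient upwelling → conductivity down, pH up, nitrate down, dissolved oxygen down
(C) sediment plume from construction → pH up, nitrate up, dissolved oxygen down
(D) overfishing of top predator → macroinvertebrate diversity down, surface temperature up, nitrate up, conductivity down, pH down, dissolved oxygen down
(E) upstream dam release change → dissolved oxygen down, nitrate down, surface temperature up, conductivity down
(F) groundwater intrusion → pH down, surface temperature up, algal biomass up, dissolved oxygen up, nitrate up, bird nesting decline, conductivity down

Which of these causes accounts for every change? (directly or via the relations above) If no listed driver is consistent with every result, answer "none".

Per-candidate check:
(A) pathogen outbreak — surface temperature up yes; conductivity down NO; nitrate up NO; dissolved oxygen down NO; algal biomass up NO; pH down NO
(B) nutrient upwelling — fails on surface temperature up, nitrate up, algal biomass up, pH down (predicts nitrate down, not nitrate up; predicts pH up, not pH down)
(C) sediment plume from construction — surface temperature up NO; conductivity down NO; nitrate up yes; dissolved oxygen down yes; algal biomass up NO; pH down NO
(D) overfishing of top predator — surface temperature up yes; conductivity down yes; nitrate up yes; dissolved oxygen down yes; algal biomass up NO; pH down yes
(E) upstream dam release change — fails on nitrate up, algal biomass up, pH down (predicts nitrate down, not nitrate up)
(F) groundwater intrusion — fails on dissolved oxygen down (predicts dissolved oxygen up, not dissolved oxygen down)
No candidate is consistent with all observations.

none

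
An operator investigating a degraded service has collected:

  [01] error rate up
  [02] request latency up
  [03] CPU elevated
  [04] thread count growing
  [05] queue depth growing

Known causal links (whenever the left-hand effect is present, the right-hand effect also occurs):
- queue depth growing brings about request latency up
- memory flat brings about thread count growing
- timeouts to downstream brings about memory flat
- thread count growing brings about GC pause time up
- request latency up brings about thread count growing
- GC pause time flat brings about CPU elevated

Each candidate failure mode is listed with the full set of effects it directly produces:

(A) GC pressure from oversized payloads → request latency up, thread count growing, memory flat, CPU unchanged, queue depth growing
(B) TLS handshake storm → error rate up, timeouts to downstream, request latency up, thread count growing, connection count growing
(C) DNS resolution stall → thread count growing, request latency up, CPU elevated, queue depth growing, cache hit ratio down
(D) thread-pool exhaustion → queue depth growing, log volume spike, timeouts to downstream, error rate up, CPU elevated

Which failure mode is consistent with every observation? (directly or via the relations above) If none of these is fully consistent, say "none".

D

Testing each hypothesis:
(A) GC pressure from oversized payloads — error rate up miss; request latency up match; CPU elevated miss; thread count growing match; queue depth growing match
(B) TLS handshake storm — does not account for CPU elevated, queue depth growing
(C) DNS resolution stall — does not account for error rate up
(D) thread-pool exhaustion — accounts for every observation (request latency up through queue depth growing → request latency up)
(D) alone accounts for all the evidence.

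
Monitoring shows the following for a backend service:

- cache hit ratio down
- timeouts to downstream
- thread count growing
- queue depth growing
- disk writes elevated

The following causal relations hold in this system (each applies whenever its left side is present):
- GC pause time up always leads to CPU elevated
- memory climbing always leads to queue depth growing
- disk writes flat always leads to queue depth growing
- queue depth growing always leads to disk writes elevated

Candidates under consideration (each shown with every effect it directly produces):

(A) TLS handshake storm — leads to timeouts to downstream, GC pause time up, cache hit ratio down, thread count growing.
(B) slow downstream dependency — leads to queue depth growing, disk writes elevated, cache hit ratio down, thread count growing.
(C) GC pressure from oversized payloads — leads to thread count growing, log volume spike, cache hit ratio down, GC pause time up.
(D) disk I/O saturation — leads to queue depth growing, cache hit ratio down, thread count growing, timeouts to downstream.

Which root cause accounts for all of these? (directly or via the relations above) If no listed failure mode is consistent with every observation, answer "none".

D

Testing each hypothesis:
(A) TLS handshake storm — cache hit ratio down ✓; timeouts to downstream ✓; thread count growing ✓; queue depth growing ✗; disk writes elevated ✗
(B) slow downstream dependency — does not account for timeouts to downstream
(C) GC pressure from oversized payloads — does not account for timeouts to downstream, queue depth growing, disk writes elevated
(D) disk I/O saturation — accounts for every observation (disk writes elevated by queue depth growing → disk writes elevated)
Only (D) is consistent with every observation.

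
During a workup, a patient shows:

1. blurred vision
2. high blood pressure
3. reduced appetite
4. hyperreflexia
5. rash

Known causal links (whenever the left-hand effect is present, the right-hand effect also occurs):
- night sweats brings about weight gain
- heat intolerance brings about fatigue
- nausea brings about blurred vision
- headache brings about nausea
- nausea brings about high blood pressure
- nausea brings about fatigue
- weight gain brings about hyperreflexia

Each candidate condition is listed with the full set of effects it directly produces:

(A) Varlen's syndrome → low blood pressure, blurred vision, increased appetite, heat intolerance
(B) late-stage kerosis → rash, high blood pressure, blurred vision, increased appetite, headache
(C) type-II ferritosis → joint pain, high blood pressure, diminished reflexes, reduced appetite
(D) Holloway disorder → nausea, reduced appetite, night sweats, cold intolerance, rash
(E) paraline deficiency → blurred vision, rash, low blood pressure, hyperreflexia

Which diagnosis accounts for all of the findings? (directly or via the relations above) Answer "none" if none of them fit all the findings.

D

Testing each hypothesis:
(A) Varlen's syndrome — blurred vision yes; high blood pressure NO; reduced appetite NO; hyperreflexia NO; rash NO
(B) late-stage kerosis — blurred vision yes; high blood pressure yes; reduced appetite NO; hyperreflexia NO; rash yes
(C) type-II ferritosis — blurred vision NO; high blood pressure yes; reduced appetite yes; hyperreflexia NO; rash NO
(D) Holloway disorder — blurred vision yes (through nausea → blurred vision); high blood pressure yes (through nausea → high blood pressure); reduced appetite yes; hyperreflexia yes (through night sweats → weight gain → hyperreflexia); rash yes
(E) paraline deficiency — fails on high blood pressure, reduced appetite (predicts low blood pressure, not high blood pressure)
Only (D) is consistent with every observation.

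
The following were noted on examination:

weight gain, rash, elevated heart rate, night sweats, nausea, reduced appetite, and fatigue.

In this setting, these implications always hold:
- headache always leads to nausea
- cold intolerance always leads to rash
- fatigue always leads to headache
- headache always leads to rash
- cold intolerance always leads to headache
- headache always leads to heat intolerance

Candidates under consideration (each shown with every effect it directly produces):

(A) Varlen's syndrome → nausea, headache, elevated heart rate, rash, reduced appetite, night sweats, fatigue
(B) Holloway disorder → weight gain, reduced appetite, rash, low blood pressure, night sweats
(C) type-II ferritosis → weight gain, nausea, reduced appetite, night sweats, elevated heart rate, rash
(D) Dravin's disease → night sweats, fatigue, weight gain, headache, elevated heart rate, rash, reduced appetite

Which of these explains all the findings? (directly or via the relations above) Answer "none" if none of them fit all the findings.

D

Checking each candidate against the observations:
(A) Varlen's syndrome — weight gain miss; rash match; elevated heart rate match; night sweats match; nausea match; reduced appetite match; fatigue match
(B) Holloway disorder — weight gain match; rash match; elevated heart rate miss; night sweats match; nausea miss; reduced appetite match; fatigue miss
(C) type-II ferritosis — weight gain match; rash match; elevated heart rate match; night sweats match; nausea match; reduced appetite match; fatigue miss
(D) Dravin's disease — weight gain match; rash match; elevated heart rate match; night sweats match; nausea match (through headache → nausea); reduced appetite match; fatigue match
(D) alone accounts for all the evidence.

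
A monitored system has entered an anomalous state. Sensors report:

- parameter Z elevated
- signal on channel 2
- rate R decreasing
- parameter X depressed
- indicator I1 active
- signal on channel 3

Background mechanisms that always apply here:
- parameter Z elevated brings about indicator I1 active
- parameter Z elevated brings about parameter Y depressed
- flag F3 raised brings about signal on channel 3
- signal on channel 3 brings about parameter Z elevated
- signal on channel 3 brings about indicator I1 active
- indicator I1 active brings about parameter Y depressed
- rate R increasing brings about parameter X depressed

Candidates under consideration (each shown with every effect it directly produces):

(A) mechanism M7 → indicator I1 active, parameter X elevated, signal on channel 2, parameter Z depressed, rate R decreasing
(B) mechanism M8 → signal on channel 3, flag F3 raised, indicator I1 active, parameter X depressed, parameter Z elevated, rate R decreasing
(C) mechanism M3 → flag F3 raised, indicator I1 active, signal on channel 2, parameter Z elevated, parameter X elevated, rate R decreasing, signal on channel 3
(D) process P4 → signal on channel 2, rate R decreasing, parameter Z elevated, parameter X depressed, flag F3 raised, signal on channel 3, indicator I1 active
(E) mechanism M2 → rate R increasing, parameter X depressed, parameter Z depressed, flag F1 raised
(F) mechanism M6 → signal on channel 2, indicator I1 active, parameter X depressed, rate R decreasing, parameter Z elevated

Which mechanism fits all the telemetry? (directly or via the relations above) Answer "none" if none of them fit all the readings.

D

Testing each hypothesis:
(A) mechanism M7 — parameter Z elevated ✗; signal on channel 2 ✓; rate R decreasing ✓; parameter X depressed ✗; indicator I1 active ✓; signal on channel 3 ✗
(B) mechanism M8 — does not account for signal on channel 2
(C) mechanism M3 — fails on parameter X depressed (predicts parameter X elevated, not parameter X depressed)
(D) process P4 — parameter Z elevated ✓; signal on channel 2 ✓; rate R decreasing ✓; parameter X depressed ✓; indicator I1 active ✓; signal on channel 3 ✓
(E) mechanism M2 — parameter Z elevated ✗; signal on channel 2 ✗; rate R decreasing ✗; parameter X depressed ✓; indicator I1 active ✗; signal on channel 3 ✗
(F) mechanism M6 — does not account for signal on channel 3
(D) alone accounts for all the evidence.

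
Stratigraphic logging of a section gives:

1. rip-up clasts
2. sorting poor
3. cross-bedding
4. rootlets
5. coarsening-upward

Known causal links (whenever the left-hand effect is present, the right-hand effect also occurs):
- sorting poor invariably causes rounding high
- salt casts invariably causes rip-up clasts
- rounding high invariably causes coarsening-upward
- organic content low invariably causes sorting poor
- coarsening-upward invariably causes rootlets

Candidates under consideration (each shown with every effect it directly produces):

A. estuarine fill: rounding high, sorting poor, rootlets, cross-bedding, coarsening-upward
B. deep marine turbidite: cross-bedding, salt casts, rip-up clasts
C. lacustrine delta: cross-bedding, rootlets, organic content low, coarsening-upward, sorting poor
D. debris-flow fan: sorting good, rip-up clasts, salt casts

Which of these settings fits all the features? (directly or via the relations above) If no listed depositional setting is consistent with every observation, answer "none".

For each candidate, compare predicted effects to what was observed:
(A) estuarine fill — does not account for rip-up clasts
(B) deep marine turbidite — does not account for sorting poor, rootlets, coarsening-upward
(C) lacustrine delta — does not account for rip-up clasts
(D) debris-flow fan — rip-up clasts +; sorting poor -; cross-bedding -; rootlets -; coarsening-upward -
Every candidate fails on at least one observation.

none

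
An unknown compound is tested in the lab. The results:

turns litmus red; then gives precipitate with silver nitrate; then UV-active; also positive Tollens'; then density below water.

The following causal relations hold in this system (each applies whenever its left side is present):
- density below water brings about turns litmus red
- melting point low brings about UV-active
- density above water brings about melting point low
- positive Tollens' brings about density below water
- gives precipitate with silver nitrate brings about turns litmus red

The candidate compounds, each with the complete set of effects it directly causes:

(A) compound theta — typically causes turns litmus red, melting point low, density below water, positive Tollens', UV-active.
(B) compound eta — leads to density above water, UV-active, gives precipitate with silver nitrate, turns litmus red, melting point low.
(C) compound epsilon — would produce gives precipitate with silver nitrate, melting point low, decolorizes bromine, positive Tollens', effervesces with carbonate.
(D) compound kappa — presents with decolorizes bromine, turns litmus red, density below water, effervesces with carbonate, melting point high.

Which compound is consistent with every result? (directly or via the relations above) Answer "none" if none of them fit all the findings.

Per-candidate check:
(A) compound theta — turns litmus red +; gives precipitate with silver nitrate -; UV-active +; positive Tollens' +; density below water +
(B) compound eta — turns litmus red +; gives precipitate with silver nitrate +; UV-active +; positive Tollens' -; density below water -
(C) compound epsilon — turns litmus red + (by gives precipitate with silver nitrate → turns litmus red); gives precipitate with silver nitrate +; UV-active + (by melting point low → UV-active); positive Tollens' +; density below water + (by positive Tollens' → density below water)
(D) compound kappa — turns litmus red +; gives precipitate with silver nitrate -; UV-active -; positive Tollens' -; density below water +
(C) alone accounts for all the evidence.

C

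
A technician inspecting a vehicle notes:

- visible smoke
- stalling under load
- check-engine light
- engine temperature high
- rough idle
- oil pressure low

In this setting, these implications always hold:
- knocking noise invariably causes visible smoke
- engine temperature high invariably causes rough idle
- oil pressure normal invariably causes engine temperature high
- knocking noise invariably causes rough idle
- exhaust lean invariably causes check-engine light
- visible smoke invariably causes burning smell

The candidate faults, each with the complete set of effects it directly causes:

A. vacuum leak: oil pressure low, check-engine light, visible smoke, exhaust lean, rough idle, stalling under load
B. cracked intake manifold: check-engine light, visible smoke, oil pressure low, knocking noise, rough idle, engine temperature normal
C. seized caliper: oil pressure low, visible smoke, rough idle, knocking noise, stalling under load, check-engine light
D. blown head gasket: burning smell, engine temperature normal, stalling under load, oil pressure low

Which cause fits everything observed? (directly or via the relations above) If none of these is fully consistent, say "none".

none

Testing each hypothesis:
(A) vacuum leak — does not account for engine temperature high
(B) cracked intake manifold — fails on stalling under load, engine temperature high (predicts engine temperature normal, not engine temperature high)
(C) seized caliper — visible smoke +; stalling under load +; check-engine light +; engine temperature high -; rough idle +; oil pressure low +
(D) blown head gasket — visible smoke -; stalling under load +; check-engine light -; engine temperature high -; rough idle -; oil pressure low +
Every candidate fails on at least one observation.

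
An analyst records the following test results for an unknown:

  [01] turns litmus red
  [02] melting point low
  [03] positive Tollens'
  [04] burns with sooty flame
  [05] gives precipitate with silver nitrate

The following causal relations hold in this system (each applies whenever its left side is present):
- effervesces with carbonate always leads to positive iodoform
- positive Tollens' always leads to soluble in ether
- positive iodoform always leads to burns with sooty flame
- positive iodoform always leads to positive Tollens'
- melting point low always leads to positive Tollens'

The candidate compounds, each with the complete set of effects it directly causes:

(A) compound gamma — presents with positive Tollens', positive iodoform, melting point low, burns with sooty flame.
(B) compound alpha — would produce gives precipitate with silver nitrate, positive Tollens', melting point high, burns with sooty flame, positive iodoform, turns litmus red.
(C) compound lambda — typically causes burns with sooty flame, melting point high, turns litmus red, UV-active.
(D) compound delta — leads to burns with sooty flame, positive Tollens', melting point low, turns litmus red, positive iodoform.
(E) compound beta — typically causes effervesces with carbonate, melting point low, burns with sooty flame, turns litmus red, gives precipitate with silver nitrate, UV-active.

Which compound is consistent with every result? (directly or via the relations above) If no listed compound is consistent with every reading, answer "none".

Per-candidate check:
(A) compound gamma — turns litmus red ✗; melting point low ✓; positive Tollens' ✓; burns with sooty flame ✓; gives precipitate with silver nitrate ✗
(B) compound alpha — fails on melting point low (predicts melting point high, not melting point low)
(C) compound lambda — turns litmus red ✓; melting point low ✗; positive Tollens' ✗; burns with sooty flame ✓; gives precipitate with silver nitrate ✗
(D) compound delta — turns litmus red ✓; melting point low ✓; positive Tollens' ✓; burns with sooty flame ✓; gives precipitate with silver nitrate ✗
(E) compound beta — turns litmus red ✓; melting point low ✓; positive Tollens' ✓ (by melting point low → positive Tollens'); burns with sooty flame ✓; gives precipitate with silver nitrate ✓
Only (E) is consistent with every observation.

E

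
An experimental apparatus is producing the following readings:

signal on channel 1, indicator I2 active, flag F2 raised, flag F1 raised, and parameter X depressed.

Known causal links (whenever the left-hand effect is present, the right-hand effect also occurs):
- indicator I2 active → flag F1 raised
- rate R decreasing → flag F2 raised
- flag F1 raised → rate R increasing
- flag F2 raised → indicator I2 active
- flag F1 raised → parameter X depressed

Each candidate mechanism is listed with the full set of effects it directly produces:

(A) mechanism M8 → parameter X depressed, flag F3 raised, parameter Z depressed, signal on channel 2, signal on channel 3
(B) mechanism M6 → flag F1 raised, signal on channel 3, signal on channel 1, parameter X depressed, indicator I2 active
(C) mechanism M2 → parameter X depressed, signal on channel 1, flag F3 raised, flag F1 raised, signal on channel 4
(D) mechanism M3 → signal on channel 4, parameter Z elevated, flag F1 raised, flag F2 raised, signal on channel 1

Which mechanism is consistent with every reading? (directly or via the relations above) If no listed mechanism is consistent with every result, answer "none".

Testing each hypothesis:
(A) mechanism M8 — signal on channel 1 NO; indicator I2 active NO; flag F2 raised NO; flag F1 raised NO; parameter X depressed yes
(B) mechanism M6 — signal on channel 1 yes; indicator I2 active yes; flag F2 raised NO; flag F1 raised yes; parameter X depressed yes
(C) mechanism M2 — signal on channel 1 yes; indicator I2 active NO; flag F2 raised NO; flag F1 raised yes; parameter X depressed yes
(D) mechanism M3 — accounts for every observation (indicator I2 active by flag F2 raised → indicator I2 active)
Only (D) is consistent with every observation.

D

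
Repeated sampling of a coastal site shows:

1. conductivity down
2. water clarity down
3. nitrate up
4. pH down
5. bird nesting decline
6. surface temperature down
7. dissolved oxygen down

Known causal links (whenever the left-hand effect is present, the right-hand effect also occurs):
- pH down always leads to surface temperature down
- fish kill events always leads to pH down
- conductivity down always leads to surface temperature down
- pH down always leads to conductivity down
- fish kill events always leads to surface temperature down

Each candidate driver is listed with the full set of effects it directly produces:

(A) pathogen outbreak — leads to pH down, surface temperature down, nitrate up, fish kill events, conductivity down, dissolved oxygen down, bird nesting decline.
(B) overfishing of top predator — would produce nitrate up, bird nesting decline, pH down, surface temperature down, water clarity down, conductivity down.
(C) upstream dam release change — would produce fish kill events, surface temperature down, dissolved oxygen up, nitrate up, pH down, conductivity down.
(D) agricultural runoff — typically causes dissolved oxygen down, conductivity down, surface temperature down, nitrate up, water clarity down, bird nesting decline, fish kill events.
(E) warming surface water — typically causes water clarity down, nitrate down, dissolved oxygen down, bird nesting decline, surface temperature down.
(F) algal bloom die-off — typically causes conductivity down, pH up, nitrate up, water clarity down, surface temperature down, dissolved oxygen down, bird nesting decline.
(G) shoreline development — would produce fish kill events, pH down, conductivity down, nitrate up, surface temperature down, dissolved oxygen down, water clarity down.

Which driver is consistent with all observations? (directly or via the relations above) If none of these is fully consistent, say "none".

For each candidate, compare predicted effects to what was observed:
(A) pathogen outbreak — does not account for water clarity down
(B) overfishing of top predator — does not account for dissolved oxygen down
(C) upstream dam release change — conductivity down +; water clarity down -; nitrate up +; pH down +; bird nesting decline -; surface temperature down +; dissolved oxygen down -
(D) agricultural runoff — accounts for every observation (pH down through fish kill events → pH down)
(E) warming surface water — fails on conductivity down, nitrate up, pH down (predicts nitrate down, not nitrate up)
(F) algal bloom die-off — fails on pH down (predicts pH up, not pH down)
(G) shoreline development — conductivity down +; water clarity down +; nitrate up +; pH down +; bird nesting decline -; surface temperature down +; dissolved oxygen down +
Only (D) is consistent with every observation.

D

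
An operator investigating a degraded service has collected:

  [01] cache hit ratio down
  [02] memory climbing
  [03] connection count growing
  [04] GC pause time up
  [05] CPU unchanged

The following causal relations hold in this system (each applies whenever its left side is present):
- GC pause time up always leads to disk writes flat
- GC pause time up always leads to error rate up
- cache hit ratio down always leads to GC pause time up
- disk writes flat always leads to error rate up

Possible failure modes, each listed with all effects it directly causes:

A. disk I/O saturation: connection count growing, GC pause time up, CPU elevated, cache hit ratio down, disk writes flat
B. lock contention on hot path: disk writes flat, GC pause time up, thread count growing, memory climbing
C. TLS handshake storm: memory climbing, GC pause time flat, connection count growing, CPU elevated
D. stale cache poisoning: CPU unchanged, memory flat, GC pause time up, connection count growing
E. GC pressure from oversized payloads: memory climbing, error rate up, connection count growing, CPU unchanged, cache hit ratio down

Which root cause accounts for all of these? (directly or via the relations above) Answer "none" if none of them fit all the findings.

Testing each hypothesis:
(A) disk I/O saturation — cache hit ratio down ✓; memory climbing ✗; connection count growing ✓; GC pause time up ✓; CPU unchanged ✗
(B) lock contention on hot path — cache hit ratio down ✗; memory climbing ✓; connection count growing ✗; GC pause time up ✓; CPU unchanged ✗
(C) TLS handshake storm — fails on cache hit ratio down, GC pause time up, CPU unchanged (predicts GC pause time flat, not GC pause time up; predicts CPU elevated, not CPU unchanged)
(D) stale cache poisoning — cache hit ratio down ✗; memory climbing ✗; connection count growing ✓; GC pause time up ✓; CPU unchanged ✓
(E) GC pressure from oversized payloads — cache hit ratio down ✓; memory climbing ✓; connection count growing ✓; GC pause time up ✓ (through cache hit ratio down → GC pause time up); CPU unchanged ✓
(E) alone accounts for all the evidence.

E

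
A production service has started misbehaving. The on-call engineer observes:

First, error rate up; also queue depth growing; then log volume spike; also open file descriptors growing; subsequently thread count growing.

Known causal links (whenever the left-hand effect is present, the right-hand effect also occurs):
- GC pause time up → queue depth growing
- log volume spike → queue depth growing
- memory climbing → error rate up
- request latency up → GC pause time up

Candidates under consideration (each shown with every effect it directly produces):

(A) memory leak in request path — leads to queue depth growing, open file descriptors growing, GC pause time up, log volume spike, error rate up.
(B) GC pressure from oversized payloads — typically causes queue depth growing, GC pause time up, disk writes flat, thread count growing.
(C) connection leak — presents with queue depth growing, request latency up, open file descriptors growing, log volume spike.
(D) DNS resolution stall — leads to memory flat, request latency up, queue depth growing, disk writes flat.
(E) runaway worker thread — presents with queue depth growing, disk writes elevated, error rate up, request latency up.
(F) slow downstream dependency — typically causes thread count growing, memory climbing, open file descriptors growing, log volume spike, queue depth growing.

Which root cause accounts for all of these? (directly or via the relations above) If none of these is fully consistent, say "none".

Checking each candidate against the observations:
(A) memory leak in request path — does not account for thread count growing
(B) GC pressure from oversized payloads — error rate up NO; queue depth growing yes; log volume spike NO; open file descriptors growing NO; thread count growing yes
(C) connection leak — error rate up NO; queue depth growing yes; log volume spike yes; open file descriptors growing yes; thread count growing NO
(D) DNS resolution stall — does not account for error rate up, log volume spike, open file descriptors growing, thread count growing
(E) runaway worker thread — does not account for log volume spike, open file descriptors growing, thread count growing
(F) slow downstream dependency — accounts for every observation (error rate up through memory climbing → error rate up)
(F) is the only candidate with no mismatches.

F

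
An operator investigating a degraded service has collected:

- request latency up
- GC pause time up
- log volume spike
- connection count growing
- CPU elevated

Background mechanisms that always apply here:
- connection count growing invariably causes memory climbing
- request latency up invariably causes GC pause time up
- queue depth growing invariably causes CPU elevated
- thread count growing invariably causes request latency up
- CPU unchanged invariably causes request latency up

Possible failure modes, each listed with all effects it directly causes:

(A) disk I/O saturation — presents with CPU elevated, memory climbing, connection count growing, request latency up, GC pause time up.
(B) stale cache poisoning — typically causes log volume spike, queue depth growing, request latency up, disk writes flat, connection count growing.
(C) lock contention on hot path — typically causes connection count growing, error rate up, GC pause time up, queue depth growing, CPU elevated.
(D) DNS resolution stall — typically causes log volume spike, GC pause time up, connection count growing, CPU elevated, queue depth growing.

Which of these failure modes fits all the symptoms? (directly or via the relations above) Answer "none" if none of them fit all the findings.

B

Testing each hypothesis:
(A) disk I/O saturation — does not account for log volume spike
(B) stale cache poisoning — request latency up +; GC pause time up + (through request latency up → GC pause time up); log volume spike +; connection count growing +; CPU elevated + (through queue depth growing → CPU elevated)
(C) lock contention on hot path — request latency up -; GC pause time up +; log volume spike -; connection count growing +; CPU elevated +
(D) DNS resolution stall — does not account for request latency up
(B) is the only candidate with no mismatches.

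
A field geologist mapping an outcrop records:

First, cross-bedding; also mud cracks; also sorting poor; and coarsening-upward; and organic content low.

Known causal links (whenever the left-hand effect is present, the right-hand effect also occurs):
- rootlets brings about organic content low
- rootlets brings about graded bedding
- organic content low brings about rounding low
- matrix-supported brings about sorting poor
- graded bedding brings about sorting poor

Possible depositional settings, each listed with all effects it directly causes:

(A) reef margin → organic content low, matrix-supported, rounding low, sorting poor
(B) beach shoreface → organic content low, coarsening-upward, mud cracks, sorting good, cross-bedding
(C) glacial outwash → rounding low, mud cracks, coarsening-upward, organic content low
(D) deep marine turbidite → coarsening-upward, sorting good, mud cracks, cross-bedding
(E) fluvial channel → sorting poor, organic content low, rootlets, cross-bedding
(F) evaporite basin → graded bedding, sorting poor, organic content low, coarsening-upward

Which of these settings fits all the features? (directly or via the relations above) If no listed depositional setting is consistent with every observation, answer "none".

none

For each candidate, compare predicted effects to what was observed:
(A) reef margin — cross-bedding ✗; mud cracks ✗; sorting poor ✓; coarsening-upward ✗; organic content low ✓
(B) beach shoreface — cross-bedding ✓; mud cracks ✓; sorting poor ✗; coarsening-upward ✓; organic content low ✓
(C) glacial outwash — cross-bedding ✗; mud cracks ✓; sorting poor ✗; coarsening-upward ✓; organic content low ✓
(D) deep marine turbidite — cross-bedding ✓; mud cracks ✓; sorting poor ✗; coarsening-upward ✓; organic content low ✗
(E) fluvial channel — cross-bedding ✓; mud cracks ✗; sorting poor ✓; coarsening-upward ✗; organic content low ✓
(F) evaporite basin — cross-bedding ✗; mud cracks ✗; sorting poor ✓; coarsening-upward ✓; organic content low ✓
Every candidate fails on at least one observation.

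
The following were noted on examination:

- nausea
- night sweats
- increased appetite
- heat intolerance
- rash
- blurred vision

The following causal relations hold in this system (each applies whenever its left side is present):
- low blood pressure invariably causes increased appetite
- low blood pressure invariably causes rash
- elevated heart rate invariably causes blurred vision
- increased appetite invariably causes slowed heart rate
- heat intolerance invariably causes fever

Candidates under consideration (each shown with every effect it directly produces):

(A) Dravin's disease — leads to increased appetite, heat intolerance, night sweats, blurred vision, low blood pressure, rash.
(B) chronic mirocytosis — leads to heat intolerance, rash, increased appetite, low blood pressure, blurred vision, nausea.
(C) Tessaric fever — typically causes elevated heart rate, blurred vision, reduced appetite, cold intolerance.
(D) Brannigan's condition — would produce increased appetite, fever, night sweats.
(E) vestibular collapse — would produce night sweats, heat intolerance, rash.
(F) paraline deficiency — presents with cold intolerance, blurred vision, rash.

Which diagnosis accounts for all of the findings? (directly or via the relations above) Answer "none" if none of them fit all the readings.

Checking each candidate against the observations:
(A) Dravin's disease — nausea NO; night sweats yes; increased appetite yes; heat intolerance yes; rash yes; blurred vision yes
(B) chronic mirocytosis — does not account for night sweats
(C) Tessaric fever — fails on nausea, night sweats, increased appetite, heat intolerance, rash (predicts reduced appetite, not increased appetite; predicts cold intolerance, not heat intolerance)
(D) Brannigan's condition — nausea NO; night sweats yes; increased appetite yes; heat intolerance NO; rash NO; blurred vision NO
(E) vestibular collapse — does not account for nausea, increased appetite, blurred vision
(F) paraline deficiency — nausea NO; night sweats NO; increased appetite NO; heat intolerance NO; rash yes; blurred vision yes
Every candidate fails on at least one observation.

none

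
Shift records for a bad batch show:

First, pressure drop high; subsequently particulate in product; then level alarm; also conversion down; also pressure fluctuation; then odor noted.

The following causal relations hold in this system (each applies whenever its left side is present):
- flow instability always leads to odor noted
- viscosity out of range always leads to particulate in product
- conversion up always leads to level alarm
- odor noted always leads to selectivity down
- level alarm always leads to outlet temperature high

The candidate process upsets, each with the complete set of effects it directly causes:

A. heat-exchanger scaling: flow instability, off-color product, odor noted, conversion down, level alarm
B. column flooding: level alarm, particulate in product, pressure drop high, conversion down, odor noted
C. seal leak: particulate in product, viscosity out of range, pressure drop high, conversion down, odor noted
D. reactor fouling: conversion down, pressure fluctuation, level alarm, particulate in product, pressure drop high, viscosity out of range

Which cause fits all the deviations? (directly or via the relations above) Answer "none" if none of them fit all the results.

Per-candidate check:
(A) heat-exchanger scaling — pressure drop high NO; particulate in product NO; level alarm yes; conversion down yes; pressure fluctuation NO; odor noted yes
(B) column flooding — does not account for pressure fluctuation
(C) seal leak — does not account for level alarm, pressure fluctuation
(D) reactor fouling — pressure drop high yes; particulate in product yes; level alarm yes; conversion down yes; pressure fluctuation yes; odor noted NO
Every candidate fails on at least one observation.

none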